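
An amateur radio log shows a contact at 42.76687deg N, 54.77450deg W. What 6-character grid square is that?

Offset from 180°W / 90°S: lon 125.2255°, lat 132.7669°.
Field: 125.2255/20 → 6 → G, 132.7669/10 → 13 → N; chars GN.
Square: 5.2255/2 → 2, 2.7669/1 → 2; chars 22.
Subsquare: 1.2255/0.0833333 → 14 → o, 0.7669/0.0416667 → 18 → s; chars os.

GN22os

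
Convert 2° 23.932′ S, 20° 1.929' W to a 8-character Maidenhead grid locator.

HI97xo64

Shift to the Maidenhead origin (180°W, 90°S): lon 159.96785, lat 87.60113.
Field: lon ⌊159.96785/20⌋ = 7 → H; lat ⌊87.60113/10⌋ = 8 → I.
Square: lon ⌊19.96785/2⌋ = 9; lat ⌊7.60113/1⌋ = 7.
Subsquare: lon ⌊1.96785/0.0833333⌋ = 23 → x; lat ⌊0.60113/0.0416667⌋ = 14 → o.
Extended square: lon ⌊0.05118/0.00833333⌋ = 6; lat ⌊0.01780/0.00416667⌋ = 4.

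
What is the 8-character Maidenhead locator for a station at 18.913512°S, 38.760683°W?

HH01oc80

Offset from 180°W / 90°S: lon 141.23932°, lat 71.08649°.
Field: lon ⌊141.23932/20⌋ = 7 → H; lat ⌊71.08649/10⌋ = 7 → H.
Square: lon ⌊1.23932/2⌋ = 0; lat ⌊1.08649/1⌋ = 1.
Subsquare: lon ⌊1.23932/0.0833333⌋ = 14 → o; lat ⌊0.08649/0.0416667⌋ = 2 → c.
Extended square: lon ⌊0.07265/0.00833333⌋ = 8; lat ⌊0.00315/0.00416667⌋ = 0.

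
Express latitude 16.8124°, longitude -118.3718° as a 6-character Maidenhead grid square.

DK06tt

Offset from 180°W / 90°S: lon 61.6282°, lat 106.8124°.
Field: 61.6282/20 → 3 → D, 106.8124/10 → 10 → K; chars DK.
Square: 1.6282/2 → 0, 6.8124/1 → 6; chars 06.
Subsquare: 1.6282/0.0833333 → 19 → t, 0.8124/0.0416667 → 19 → t; chars tt.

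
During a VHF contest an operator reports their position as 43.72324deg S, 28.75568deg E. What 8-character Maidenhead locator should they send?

KE46jg06

Shift to the Maidenhead origin (180°W, 90°S): lon 208.75568, lat 46.27676.
Field: 208.75568/20 → 10 → K, 46.27676/10 → 4 → E; chars KE.
Square: 8.75568/2 → 4, 6.27676/1 → 6; chars 46.
Subsquare: 0.75568/0.0833333 → 9 → j, 0.27676/0.0416667 → 6 → g; chars jg.
Extended square: 0.00568/0.00833333 → 0, 0.02676/0.00416667 → 6; chars 06.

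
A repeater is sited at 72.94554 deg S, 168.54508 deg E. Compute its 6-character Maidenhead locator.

Add 180° to longitude and 90° to latitude: 348.5451, 17.0545.
Field (20°×10°, letters A–R): lon ⌊348.5451/20⌋ = 17 → R; lat ⌊17.0545/10⌋ = 1 → B.
Square (2°×1°, digits 0–9): lon ⌊8.5451/2⌋ = 4; lat ⌊7.0545/1⌋ = 7.
Subsquare (5′×2.5′, letters a–x): lon ⌊0.5451/0.0833333⌋ = 6 → g; lat ⌊0.0545/0.0416667⌋ = 1 → b.

RB47gb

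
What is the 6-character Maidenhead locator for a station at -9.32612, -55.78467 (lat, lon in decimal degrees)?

GI20cq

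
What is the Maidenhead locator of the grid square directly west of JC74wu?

JC74vu

Longitude subsquare w = 22; −1 → 21 = v.
The latitude characters are unchanged.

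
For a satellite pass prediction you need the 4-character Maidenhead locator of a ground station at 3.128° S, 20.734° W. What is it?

HI96

Add 180° to longitude and 90° to latitude: 159.27, 86.87.
Field (20°×10°, letters A–R): 159.27/20 → 7 → H, 86.87/10 → 8 → I; chars HI.
Square (2°×1°, digits 0–9): 19.27/2 → 9, 6.87/1 → 6; chars 96.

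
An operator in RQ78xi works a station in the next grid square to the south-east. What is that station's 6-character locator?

Longitude subsquare x = 23; +1 → 24, wraps to 0 = a, carry into square.
Longitude square 7; +1 → 8.
Latitude subsquare i = 8; −1 → 7 = h.

RQ88ah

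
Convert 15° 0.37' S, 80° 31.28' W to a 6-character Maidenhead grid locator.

Add 180° to longitude and 90° to latitude: 99.4787, 74.9938.
Field: lon ⌊99.4787/20⌋ = 4 → E; lat ⌊74.9938/10⌋ = 7 → H.
Square: lon ⌊19.4787/2⌋ = 9; lat ⌊4.9938/1⌋ = 4.
Subsquare: lon ⌊1.4787/0.0833333⌋ = 17 → r; lat ⌊0.9938/0.0416667⌋ = 23 → x.

EH94rx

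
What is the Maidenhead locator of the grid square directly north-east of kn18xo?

Longitude subsquare x = 23; +1 → 24, wraps to 0 = a, carry into square.
Longitude square 1; +1 → 2.
Latitude subsquare o = 14; +1 → 15 = p.

KN28ap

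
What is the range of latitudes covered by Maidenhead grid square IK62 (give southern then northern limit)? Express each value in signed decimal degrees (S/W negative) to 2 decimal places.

12.00, 13.00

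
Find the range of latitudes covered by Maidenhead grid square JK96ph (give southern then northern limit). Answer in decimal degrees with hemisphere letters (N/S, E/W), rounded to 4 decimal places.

Field J=9, K=10: +9·20° lon, +10·10° lat → SW at lon 0°, lat 10°.
Square 9, 6: +9·2° lon, +6·1° lat → SW at lon 18°, lat 16°.
Subsquare p=15, h=7: +15·0.0833333° lon, +7·0.0416667° lat → SW at lon 19.25°, lat 16.2917°.
Cell spans 0.0833333° lon × 0.0416667° lat.
south 16.2917° N, north 16.3333° N.

16.2917° N, 16.3333° N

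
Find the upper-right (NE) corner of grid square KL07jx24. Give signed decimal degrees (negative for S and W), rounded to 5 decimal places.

27.97917, 20.77500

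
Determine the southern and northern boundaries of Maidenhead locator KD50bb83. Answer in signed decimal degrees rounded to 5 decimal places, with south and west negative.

-59.94583, -59.94167

Field K=10, D=3: +10·20° lon, +3·10° lat → SW at lon 20°, lat -60°.
Square 5, 0: +5·2° lon, +0·1° lat → SW at lon 30°, lat -60°.
Subsquare b=1, b=1: +1·0.0833333° lon, +1·0.0416667° lat → SW at lon 30.0833°, lat -59.9583°.
Extended square 8, 3: +8·0.00833333° lon, +3·0.00416667° lat → SW at lon 30.15°, lat -59.9458°.
Cell spans 0.00833333° lon × 0.00416667° lat.
south -59.94583, north -59.94167.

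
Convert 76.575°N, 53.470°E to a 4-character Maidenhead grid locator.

LQ66

Add 180° to longitude and 90° to latitude: 233.47, 166.57.
Field: 233.47/20 → 11 → L, 166.57/10 → 16 → Q; chars LQ.
Square: 13.47/2 → 6, 6.57/1 → 6; chars 66.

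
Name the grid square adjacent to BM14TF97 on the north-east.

BM14uf08

Longitude extended square 9; +1 → 10, wraps to 0, carry into subsquare.
Longitude subsquare t = 19; +1 → 20 = u.
Latitude extended square 7; +1 → 8.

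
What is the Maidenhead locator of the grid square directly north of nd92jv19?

ND92jw10

Latitude extended square 9; +1 → 10, wraps to 0, carry into subsquare.
Latitude subsquare v = 21; +1 → 22 = w.
The longitude characters are unchanged.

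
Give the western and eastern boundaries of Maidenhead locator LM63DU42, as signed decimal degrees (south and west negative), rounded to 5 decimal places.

52.28333, 52.29167

Field L=11, M=12: +11·20° lon, +12·10° lat → SW at lon 40°, lat 30°.
Square 6, 3: +6·2° lon, +3·1° lat → SW at lon 52°, lat 33°.
Subsquare d=3, u=20: +3·0.0833333° lon, +20·0.0416667° lat → SW at lon 52.25°, lat 33.8333°.
Extended square 4, 2: +4·0.00833333° lon, +2·0.00416667° lat → SW at lon 52.2833°, lat 33.8417°.
Cell spans 0.00833333° lon × 0.00416667° lat.
west 52.28333, east 52.29167.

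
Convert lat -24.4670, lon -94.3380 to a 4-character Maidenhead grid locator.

Offset from 180°W / 90°S: lon 85.66°, lat 65.53°.
Field: lon ⌊85.66/20⌋ = 4 → E; lat ⌊65.53/10⌋ = 6 → G.
Square: lon ⌊5.66/2⌋ = 2; lat ⌊5.53/1⌋ = 5.

EG25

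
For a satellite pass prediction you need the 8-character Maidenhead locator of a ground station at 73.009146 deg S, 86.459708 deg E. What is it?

Shift to the Maidenhead origin (180°W, 90°S): lon 266.45971, lat 16.99085.
Field: lon ⌊266.45971/20⌋ = 13 → N; lat ⌊16.99085/10⌋ = 1 → B.
Square: lon ⌊6.45971/2⌋ = 3; lat ⌊6.99085/1⌋ = 6.
Subsquare: lon ⌊0.45971/0.0833333⌋ = 5 → f; lat ⌊0.99085/0.0416667⌋ = 23 → x.
Extended square: lon ⌊0.04304/0.00833333⌋ = 5; lat ⌊0.03252/0.00416667⌋ = 7.

NB36fx57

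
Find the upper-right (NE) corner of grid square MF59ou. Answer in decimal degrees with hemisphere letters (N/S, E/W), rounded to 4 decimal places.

30.1250° S, 71.2500° E

Field M=12, F=5: +12·20° lon, +5·10° lat → SW at lon 60°, lat -40°.
Square 5, 9: +5·2° lon, +9·1° lat → SW at lon 70°, lat -31°.
Subsquare o=14, u=20: +14·0.0833333° lon, +20·0.0416667° lat → SW at lon 71.1667°, lat -30.1667°.
Cell spans 0.0833333° lon × 0.0416667° lat. NE corner is SW corner plus one full cell.
latitude 30.1250° S, longitude 71.2500° E.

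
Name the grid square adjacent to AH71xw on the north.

Latitude subsquare w = 22; +1 → 23 = x.
The longitude characters are unchanged.

AH71xx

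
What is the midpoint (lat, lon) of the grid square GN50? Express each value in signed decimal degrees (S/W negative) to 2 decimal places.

Field G=6, N=13: +6·20° lon, +13·10° lat → SW at lon -60°, lat 40°.
Square 5, 0: +5·2° lon, +0·1° lat → SW at lon -50°, lat 40°.
Cell spans 2° lon × 1° lat. Centre is SW corner plus half of each.
latitude 40.50, longitude -49.00.

40.50, -49.00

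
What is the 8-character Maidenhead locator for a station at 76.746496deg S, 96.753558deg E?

Add 180° to longitude and 90° to latitude: 276.75356, 13.25350.
Field: lon ⌊276.75356/20⌋ = 13 → N; lat ⌊13.25350/10⌋ = 1 → B.
Square: lon ⌊16.75356/2⌋ = 8; lat ⌊3.25350/1⌋ = 3.
Subsquare: lon ⌊0.75356/0.0833333⌋ = 9 → j; lat ⌊0.25350/0.0416667⌋ = 6 → g.
Extended square: lon ⌊0.00356/0.00833333⌋ = 0; lat ⌊0.00350/0.00416667⌋ = 0.

NB83jg00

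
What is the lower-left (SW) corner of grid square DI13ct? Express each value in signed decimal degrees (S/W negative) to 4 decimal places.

-6.2083, -117.8333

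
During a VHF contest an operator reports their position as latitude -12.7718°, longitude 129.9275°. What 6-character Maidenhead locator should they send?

PH47xf

Add 180° to longitude and 90° to latitude: 309.9275, 77.2282.
Field: lon ⌊309.9275/20⌋ = 15 → P; lat ⌊77.2282/10⌋ = 7 → H.
Square: lon ⌊9.9275/2⌋ = 4; lat ⌊7.2282/1⌋ = 7.
Subsquare: lon ⌊1.9275/0.0833333⌋ = 23 → x; lat ⌊0.2282/0.0416667⌋ = 5 → f.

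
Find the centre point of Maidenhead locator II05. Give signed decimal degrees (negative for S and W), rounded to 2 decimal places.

-4.50, -19.00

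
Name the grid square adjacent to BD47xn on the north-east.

BD57ao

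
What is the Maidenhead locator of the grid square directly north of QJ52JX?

Latitude subsquare x = 23; +1 → 24, wraps to 0 = a, carry into square.
Latitude square 2; +1 → 3.
The longitude characters are unchanged.

QJ53ja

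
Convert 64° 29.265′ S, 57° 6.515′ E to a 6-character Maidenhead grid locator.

LC85nm

Add 180° to longitude and 90° to latitude: 237.1086, 25.5122.
Field: 237.1086/20 → 11 → L, 25.5122/10 → 2 → C; chars LC.
Square: 17.1086/2 → 8, 5.5122/1 → 5; chars 85.
Subsquare: 1.1086/0.0833333 → 13 → n, 0.5122/0.0416667 → 12 → m; chars nm.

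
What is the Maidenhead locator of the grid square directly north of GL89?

Latitude square 9; +1 → 10, wraps to 0, carry into field.
Latitude field L = 11; +1 → 12 = M.
The longitude characters are unchanged.

GM80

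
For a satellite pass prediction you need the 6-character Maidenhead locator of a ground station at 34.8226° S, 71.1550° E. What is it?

Add 180° to longitude and 90° to latitude: 251.1550, 55.1774.
Field: 251.1550/20 → 12 → M, 55.1774/10 → 5 → F; chars MF.
Square: 11.1550/2 → 5, 5.1774/1 → 5; chars 55.
Subsquare: 1.1550/0.0833333 → 13 → n, 0.1774/0.0416667 → 4 → e; chars ne.

MF55ne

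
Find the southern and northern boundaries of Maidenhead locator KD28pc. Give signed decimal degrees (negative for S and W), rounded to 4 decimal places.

-51.9167, -51.8750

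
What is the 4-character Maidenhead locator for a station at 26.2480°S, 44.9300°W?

GG73

Offset from 180°W / 90°S: lon 135.07°, lat 63.75°.
Field: 135.07/20 → 6 → G, 63.75/10 → 6 → G; chars GG.
Square: 15.07/2 → 7, 3.75/1 → 3; chars 73.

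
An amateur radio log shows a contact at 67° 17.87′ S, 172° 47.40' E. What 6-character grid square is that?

Add 180° to longitude and 90° to latitude: 352.7900, 22.7022.
Field: lon ⌊352.7900/20⌋ = 17 → R; lat ⌊22.7022/10⌋ = 2 → C.
Square: lon ⌊12.7900/2⌋ = 6; lat ⌊2.7022/1⌋ = 2.
Subsquare: lon ⌊0.7900/0.0833333⌋ = 9 → j; lat ⌊0.7022/0.0416667⌋ = 16 → q.

RC62jq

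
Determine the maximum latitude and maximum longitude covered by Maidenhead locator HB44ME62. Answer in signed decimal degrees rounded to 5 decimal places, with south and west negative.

-75.82083, -30.94167

Field H=7, B=1: +7·20° lon, +1·10° lat → SW at lon -40°, lat -80°.
Square 4, 4: +4·2° lon, +4·1° lat → SW at lon -32°, lat -76°.
Subsquare m=12, e=4: +12·0.0833333° lon, +4·0.0416667° lat → SW at lon -31°, lat -75.8333°.
Extended square 6, 2: +6·0.00833333° lon, +2·0.00416667° lat → SW at lon -30.95°, lat -75.825°.
Cell spans 0.00833333° lon × 0.00416667° lat. NE corner is SW corner plus one full cell.
latitude -75.82083, longitude -30.94167.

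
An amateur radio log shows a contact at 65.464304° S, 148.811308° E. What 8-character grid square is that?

QC44jm78

Offset from 180°W / 90°S: lon 328.81131°, lat 24.53570°.
Field: lon ⌊328.81131/20⌋ = 16 → Q; lat ⌊24.53570/10⌋ = 2 → C.
Square: lon ⌊8.81131/2⌋ = 4; lat ⌊4.53570/1⌋ = 4.
Subsquare: lon ⌊0.81131/0.0833333⌋ = 9 → j; lat ⌊0.53570/0.0416667⌋ = 12 → m.
Extended square: lon ⌊0.06131/0.00833333⌋ = 7; lat ⌊0.03570/0.00416667⌋ = 8.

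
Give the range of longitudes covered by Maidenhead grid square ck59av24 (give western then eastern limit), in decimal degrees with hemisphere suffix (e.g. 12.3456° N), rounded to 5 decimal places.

Field C=2, K=10: +2·20° lon, +10·10° lat → SW at lon -140°, lat 10°.
Square 5, 9: +5·2° lon, +9·1° lat → SW at lon -130°, lat 19°.
Subsquare a=0, v=21: +0·0.0833333° lon, +21·0.0416667° lat → SW at lon -130°, lat 19.875°.
Extended square 2, 4: +2·0.00833333° lon, +4·0.00416667° lat → SW at lon -129.983°, lat 19.8917°.
Cell spans 0.00833333° lon × 0.00416667° lat.
west 129.98333° W, east 129.97500° W.

129.98333° W, 129.97500° W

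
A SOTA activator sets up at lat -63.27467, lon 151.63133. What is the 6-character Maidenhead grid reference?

QC56tr

Add 180° to longitude and 90° to latitude: 331.6313, 26.7253.
Field (20°×10°, letters A–R): 331.6313/20 → 16 → Q, 26.7253/10 → 2 → C; chars QC.
Square (2°×1°, digits 0–9): 11.6313/2 → 5, 6.7253/1 → 6; chars 56.
Subsquare (5′×2.5′, letters a–x): 1.6313/0.0833333 → 19 → t, 0.7253/0.0416667 → 17 → r; chars tr.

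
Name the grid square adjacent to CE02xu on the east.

CE12au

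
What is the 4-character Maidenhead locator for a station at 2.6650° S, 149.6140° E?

Shift to the Maidenhead origin (180°W, 90°S): lon 329.61, lat 87.33.
Field (20°×10°, letters A–R): 329.61/20 → 16 → Q, 87.33/10 → 8 → I; chars QI.
Square (2°×1°, digits 0–9): 9.61/2 → 4, 7.33/1 → 7; chars 47.

QI47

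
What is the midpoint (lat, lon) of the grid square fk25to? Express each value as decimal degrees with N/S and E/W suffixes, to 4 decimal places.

Field F=5, K=10: +5·20° lon, +10·10° lat → SW at lon -80°, lat 10°.
Square 2, 5: +2·2° lon, +5·1° lat → SW at lon -76°, lat 15°.
Subsquare t=19, o=14: +19·0.0833333° lon, +14·0.0416667° lat → SW at lon -74.4167°, lat 15.5833°.
Cell spans 0.0833333° lon × 0.0416667° lat. Centre is SW corner plus half of each.
latitude 15.6042° N, longitude 74.3750° W.

15.6042° N, 74.3750° W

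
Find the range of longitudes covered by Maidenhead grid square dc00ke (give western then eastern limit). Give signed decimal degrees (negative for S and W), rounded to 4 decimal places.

-119.1667, -119.0833

Field D=3, C=2: +3·20° lon, +2·10° lat → SW at lon -120°, lat -70°.
Square 0, 0: +0·2° lon, +0·1° lat → SW at lon -120°, lat -70°.
Subsquare k=10, e=4: +10·0.0833333° lon, +4·0.0416667° lat → SW at lon -119.167°, lat -69.8333°.
Cell spans 0.0833333° lon × 0.0416667° lat.
west -119.1667, east -119.0833.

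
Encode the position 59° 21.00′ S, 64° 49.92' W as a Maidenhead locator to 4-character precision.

FD70

Add 180° to longitude and 90° to latitude: 115.17, 30.65.
Field (20°×10°, letters A–R): 115.17/20 → 5 → F, 30.65/10 → 3 → D; chars FD.
Square (2°×1°, digits 0–9): 15.17/2 → 7, 0.65/1 → 0; chars 70.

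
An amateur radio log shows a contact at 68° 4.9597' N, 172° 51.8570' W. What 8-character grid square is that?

Offset from 180°W / 90°S: lon 7.13572°, lat 158.08266°.
Field: 7.13572/20 → 0 → A, 158.08266/10 → 15 → P; chars AP.
Square: 7.13572/2 → 3, 8.08266/1 → 8; chars 38.
Subsquare: 1.13572/0.0833333 → 13 → n, 0.08266/0.0416667 → 1 → b; chars nb.
Extended square: 0.05238/0.00833333 → 6, 0.04099/0.00416667 → 9; chars 69.

AP38nb69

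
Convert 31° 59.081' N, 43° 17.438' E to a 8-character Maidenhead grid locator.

Add 180° to longitude and 90° to latitude: 223.29063, 121.98468.
Field: lon ⌊223.29063/20⌋ = 11 → L; lat ⌊121.98468/10⌋ = 12 → M.
Square: lon ⌊3.29063/2⌋ = 1; lat ⌊1.98468/1⌋ = 1.
Subsquare: lon ⌊1.29063/0.0833333⌋ = 15 → p; lat ⌊0.98468/0.0416667⌋ = 23 → x.
Extended square: lon ⌊0.04063/0.00833333⌋ = 4; lat ⌊0.02635/0.00416667⌋ = 6.

LM11px46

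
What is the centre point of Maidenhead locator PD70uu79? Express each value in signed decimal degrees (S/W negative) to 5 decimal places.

-59.12708, 135.72917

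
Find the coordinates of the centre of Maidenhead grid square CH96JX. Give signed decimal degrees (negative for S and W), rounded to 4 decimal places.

-13.0208, -121.2083

Field C=2, H=7: +2·20° lon, +7·10° lat → SW at lon -140°, lat -20°.
Square 9, 6: +9·2° lon, +6·1° lat → SW at lon -122°, lat -14°.
Subsquare j=9, x=23: +9·0.0833333° lon, +23·0.0416667° lat → SW at lon -121.25°, lat -13.0417°.
Cell spans 0.0833333° lon × 0.0416667° lat. Centre is SW corner plus half of each.
latitude -13.0208, longitude -121.2083.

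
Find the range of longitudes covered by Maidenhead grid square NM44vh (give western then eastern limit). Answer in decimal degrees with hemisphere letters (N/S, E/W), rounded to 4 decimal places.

89.7500° E, 89.8333° E

Field N=13, M=12: +13·20° lon, +12·10° lat → SW at lon 80°, lat 30°.
Square 4, 4: +4·2° lon, +4·1° lat → SW at lon 88°, lat 34°.
Subsquare v=21, h=7: +21·0.0833333° lon, +7·0.0416667° lat → SW at lon 89.75°, lat 34.2917°.
Cell spans 0.0833333° lon × 0.0416667° lat.
west 89.7500° E, east 89.8333° E.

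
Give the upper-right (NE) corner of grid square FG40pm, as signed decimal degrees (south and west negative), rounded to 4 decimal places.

-29.4583, -70.6667

Field F=5, G=6: +5·20° lon, +6·10° lat → SW at lon -80°, lat -30°.
Square 4, 0: +4·2° lon, +0·1° lat → SW at lon -72°, lat -30°.
Subsquare p=15, m=12: +15·0.0833333° lon, +12·0.0416667° lat → SW at lon -70.75°, lat -29.5°.
Cell spans 0.0833333° lon × 0.0416667° lat. NE corner is SW corner plus one full cell.
latitude -29.4583, longitude -70.6667.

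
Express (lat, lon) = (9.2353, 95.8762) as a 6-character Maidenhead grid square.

NJ79wf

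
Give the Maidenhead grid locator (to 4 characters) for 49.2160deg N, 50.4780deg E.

LN59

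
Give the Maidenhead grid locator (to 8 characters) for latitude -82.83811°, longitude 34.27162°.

Shift to the Maidenhead origin (180°W, 90°S): lon 214.27162, lat 7.16189.
Field: 214.27162/20 → 10 → K, 7.16189/10 → 0 → A; chars KA.
Square: 14.27162/2 → 7, 7.16189/1 → 7; chars 77.
Subsquare: 0.27162/0.0833333 → 3 → d, 0.16189/0.0416667 → 3 → d; chars dd.
Extended square: 0.02162/0.00833333 → 2, 0.03689/0.00416667 → 8; chars 28.

KA77dd28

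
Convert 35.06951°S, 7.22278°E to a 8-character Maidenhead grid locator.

Shift to the Maidenhead origin (180°W, 90°S): lon 187.22278, lat 54.93049.
Field: lon ⌊187.22278/20⌋ = 9 → J; lat ⌊54.93049/10⌋ = 5 → F.
Square: lon ⌊7.22278/2⌋ = 3; lat ⌊4.93049/1⌋ = 4.
Subsquare: lon ⌊1.22278/0.0833333⌋ = 14 → o; lat ⌊0.93049/0.0416667⌋ = 22 → w.
Extended square: lon ⌊0.05611/0.00833333⌋ = 6; lat ⌊0.01382/0.00416667⌋ = 3.

JF34ow63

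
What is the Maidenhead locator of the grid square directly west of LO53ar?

Longitude subsquare a = 0; −1 → -1, wraps to 23 = x, carry into square.
Longitude square 5; −1 → 4.
The latitude characters are unchanged.

LO43xr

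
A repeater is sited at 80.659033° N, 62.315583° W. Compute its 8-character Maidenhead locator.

Offset from 180°W / 90°S: lon 117.68442°, lat 170.65903°.
Field: 117.68442/20 → 5 → F, 170.65903/10 → 17 → R; chars FR.
Square: 17.68442/2 → 8, 0.65903/1 → 0; chars 80.
Subsquare: 1.68442/0.0833333 → 20 → u, 0.65903/0.0416667 → 15 → p; chars up.
Extended square: 0.01775/0.00833333 → 2, 0.03403/0.00416667 → 8; chars 28.

FR80up28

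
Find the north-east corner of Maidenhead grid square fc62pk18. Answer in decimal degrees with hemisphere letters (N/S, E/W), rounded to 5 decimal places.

Field F=5, C=2: +5·20° lon, +2·10° lat → SW at lon -80°, lat -70°.
Square 6, 2: +6·2° lon, +2·1° lat → SW at lon -68°, lat -68°.
Subsquare p=15, k=10: +15·0.0833333° lon, +10·0.0416667° lat → SW at lon -66.75°, lat -67.5833°.
Extended square 1, 8: +1·0.00833333° lon, +8·0.00416667° lat → SW at lon -66.7417°, lat -67.55°.
Cell spans 0.00833333° lon × 0.00416667° lat. NE corner is SW corner plus one full cell.
latitude 67.54583° S, longitude 66.73333° W.

67.54583° S, 66.73333° W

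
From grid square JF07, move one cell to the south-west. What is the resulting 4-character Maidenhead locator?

Longitude square 0; −1 → -1, wraps to 9, carry into field.
Longitude field J = 9; −1 → 8 = I.
Latitude square 7; −1 → 6.

IF96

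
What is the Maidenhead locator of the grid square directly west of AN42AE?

AN32xe

Longitude subsquare a = 0; −1 → -1, wraps to 23 = x, carry into square.
Longitude square 4; −1 → 3.
The latitude characters are unchanged.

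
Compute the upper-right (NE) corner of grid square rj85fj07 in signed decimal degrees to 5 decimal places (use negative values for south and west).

Field R=17, J=9: +17·20° lon, +9·10° lat → SW at lon 160°, lat 0°.
Square 8, 5: +8·2° lon, +5·1° lat → SW at lon 176°, lat 5°.
Subsquare f=5, j=9: +5·0.0833333° lon, +9·0.0416667° lat → SW at lon 176.417°, lat 5.375°.
Extended square 0, 7: +0·0.00833333° lon, +7·0.00416667° lat → SW at lon 176.417°, lat 5.40417°.
Cell spans 0.00833333° lon × 0.00416667° lat. NE corner is SW corner plus one full cell.
latitude 5.40833, longitude 176.42500.

5.40833, 176.42500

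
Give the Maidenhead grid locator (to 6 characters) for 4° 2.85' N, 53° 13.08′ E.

LJ64ob

Shift to the Maidenhead origin (180°W, 90°S): lon 233.2180, lat 94.0475.
Field (20°×10°, letters A–R): lon ⌊233.2180/20⌋ = 11 → L; lat ⌊94.0475/10⌋ = 9 → J.
Square (2°×1°, digits 0–9): lon ⌊13.2180/2⌋ = 6; lat ⌊4.0475/1⌋ = 4.
Subsquare (5′×2.5′, letters a–x): lon ⌊1.2180/0.0833333⌋ = 14 → o; lat ⌊0.0475/0.0416667⌋ = 1 → b.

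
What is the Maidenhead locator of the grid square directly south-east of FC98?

Longitude square 9; +1 → 10, wraps to 0, carry into field.
Longitude field F = 5; +1 → 6 = G.
Latitude square 8; −1 → 7.

GC07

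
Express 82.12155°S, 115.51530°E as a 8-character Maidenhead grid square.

OA77sv10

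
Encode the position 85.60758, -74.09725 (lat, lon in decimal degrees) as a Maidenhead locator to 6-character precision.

FR25wo

Offset from 180°W / 90°S: lon 105.9027°, lat 175.6076°.
Field (20°×10°, letters A–R): 105.9027/20 → 5 → F, 175.6076/10 → 17 → R; chars FR.
Square (2°×1°, digits 0–9): 5.9027/2 → 2, 5.6076/1 → 5; chars 25.
Subsquare (5′×2.5′, letters a–x): 1.9027/0.0833333 → 22 → w, 0.6076/0.0416667 → 14 → o; chars wo.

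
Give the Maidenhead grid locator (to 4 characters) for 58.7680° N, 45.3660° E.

Offset from 180°W / 90°S: lon 225.37°, lat 148.77°.
Field (20°×10°, letters A–R): 225.37/20 → 11 → L, 148.77/10 → 14 → O; chars LO.
Square (2°×1°, digits 0–9): 5.37/2 → 2, 8.77/1 → 8; chars 28.

LO28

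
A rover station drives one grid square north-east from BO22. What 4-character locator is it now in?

Longitude square 2; +1 → 3.
Latitude square 2; +1 → 3.

BO33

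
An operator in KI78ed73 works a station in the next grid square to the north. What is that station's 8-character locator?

Latitude extended square 3; +1 → 4.
The longitude characters are unchanged.

KI78ed74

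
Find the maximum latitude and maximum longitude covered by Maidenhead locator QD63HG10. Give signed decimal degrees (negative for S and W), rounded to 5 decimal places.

-56.74583, 152.60000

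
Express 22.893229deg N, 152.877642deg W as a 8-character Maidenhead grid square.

BL32nv44

Shift to the Maidenhead origin (180°W, 90°S): lon 27.12236, lat 112.89323.
Field: 27.12236/20 → 1 → B, 112.89323/10 → 11 → L; chars BL.
Square: 7.12236/2 → 3, 2.89323/1 → 2; chars 32.
Subsquare: 1.12236/0.0833333 → 13 → n, 0.89323/0.0416667 → 21 → v; chars nv.
Extended square: 0.03902/0.00833333 → 4, 0.01823/0.00416667 → 4; chars 44.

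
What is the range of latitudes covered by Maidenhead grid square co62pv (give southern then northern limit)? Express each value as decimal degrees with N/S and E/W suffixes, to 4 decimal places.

Field C=2, O=14: +2·20° lon, +14·10° lat → SW at lon -140°, lat 50°.
Square 6, 2: +6·2° lon, +2·1° lat → SW at lon -128°, lat 52°.
Subsquare p=15, v=21: +15·0.0833333° lon, +21·0.0416667° lat → SW at lon -126.75°, lat 52.875°.
Cell spans 0.0833333° lon × 0.0416667° lat.
south 52.8750° N, north 52.9167° N.

52.8750° N, 52.9167° N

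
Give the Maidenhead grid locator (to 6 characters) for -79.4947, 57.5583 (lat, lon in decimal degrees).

LB80sm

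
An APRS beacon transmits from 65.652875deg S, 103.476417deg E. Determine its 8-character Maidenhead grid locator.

OC14ri73

Offset from 180°W / 90°S: lon 283.47642°, lat 24.34713°.
Field: lon ⌊283.47642/20⌋ = 14 → O; lat ⌊24.34713/10⌋ = 2 → C.
Square: lon ⌊3.47642/2⌋ = 1; lat ⌊4.34713/1⌋ = 4.
Subsquare: lon ⌊1.47642/0.0833333⌋ = 17 → r; lat ⌊0.34713/0.0416667⌋ = 8 → i.
Extended square: lon ⌊0.05975/0.00833333⌋ = 7; lat ⌊0.01379/0.00416667⌋ = 3.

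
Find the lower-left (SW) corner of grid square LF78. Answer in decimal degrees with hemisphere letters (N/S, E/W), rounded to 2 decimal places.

Field L=11, F=5: +11·20° lon, +5·10° lat → SW at lon 40°, lat -40°.
Square 7, 8: +7·2° lon, +8·1° lat → SW at lon 54°, lat -32°.
latitude 32.00° S, longitude 54.00° E.

32.00° S, 54.00° E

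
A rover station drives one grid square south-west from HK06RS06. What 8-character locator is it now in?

HK06qs95

Longitude extended square 0; −1 → -1, wraps to 9, carry into subsquare.
Longitude subsquare r = 17; −1 → 16 = q.
Latitude extended square 6; −1 → 5.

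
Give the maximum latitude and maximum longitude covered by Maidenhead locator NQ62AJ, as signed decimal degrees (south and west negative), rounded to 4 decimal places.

72.4167, 92.0833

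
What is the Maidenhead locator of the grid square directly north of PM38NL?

PM38nm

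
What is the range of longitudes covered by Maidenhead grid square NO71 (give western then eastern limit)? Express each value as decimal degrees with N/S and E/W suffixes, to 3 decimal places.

Field N=13, O=14: +13·20° lon, +14·10° lat → SW at lon 80°, lat 50°.
Square 7, 1: +7·2° lon, +1·1° lat → SW at lon 94°, lat 51°.
Cell spans 2° lon × 1° lat.
west 94.000° E, east 96.000° E.

94.000° E, 96.000° E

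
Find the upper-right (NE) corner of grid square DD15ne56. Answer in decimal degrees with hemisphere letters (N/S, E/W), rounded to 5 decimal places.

54.80417° S, 116.86667° W

Field D=3, D=3: +3·20° lon, +3·10° lat → SW at lon -120°, lat -60°.
Square 1, 5: +1·2° lon, +5·1° lat → SW at lon -118°, lat -55°.
Subsquare n=13, e=4: +13·0.0833333° lon, +4·0.0416667° lat → SW at lon -116.917°, lat -54.8333°.
Extended square 5, 6: +5·0.00833333° lon, +6·0.00416667° lat → SW at lon -116.875°, lat -54.8083°.
Cell spans 0.00833333° lon × 0.00416667° lat. NE corner is SW corner plus one full cell.
latitude 54.80417° S, longitude 116.86667° W.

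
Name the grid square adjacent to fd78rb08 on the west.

FD78qb98

Longitude extended square 0; −1 → -1, wraps to 9, carry into subsquare.
Longitude subsquare r = 17; −1 → 16 = q.
The latitude characters are unchanged.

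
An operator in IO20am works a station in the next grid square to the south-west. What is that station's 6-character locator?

Longitude subsquare a = 0; −1 → -1, wraps to 23 = x, carry into square.
Longitude square 2; −1 → 1.
Latitude subsquare m = 12; −1 → 11 = l.

IO10xl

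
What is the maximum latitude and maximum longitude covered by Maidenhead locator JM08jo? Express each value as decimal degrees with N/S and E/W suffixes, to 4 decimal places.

38.6250° N, 0.8333° E

Field J=9, M=12: +9·20° lon, +12·10° lat → SW at lon 0°, lat 30°.
Square 0, 8: +0·2° lon, +8·1° lat → SW at lon 0°, lat 38°.
Subsquare j=9, o=14: +9·0.0833333° lon, +14·0.0416667° lat → SW at lon 0.75°, lat 38.5833°.
Cell spans 0.0833333° lon × 0.0416667° lat. NE corner is SW corner plus one full cell.
latitude 38.6250° N, longitude 0.8333° E.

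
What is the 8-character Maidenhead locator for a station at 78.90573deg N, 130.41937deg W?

Offset from 180°W / 90°S: lon 49.58063°, lat 168.90573°.
Field (20°×10°, letters A–R): 49.58063/20 → 2 → C, 168.90573/10 → 16 → Q; chars CQ.
Square (2°×1°, digits 0–9): 9.58063/2 → 4, 8.90573/1 → 8; chars 48.
Subsquare (5′×2.5′, letters a–x): 1.58063/0.0833333 → 18 → s, 0.90573/0.0416667 → 21 → v; chars sv.
Extended square (30″×15″, digits 0–9): 0.08063/0.00833333 → 9, 0.03073/0.00416667 → 7; chars 97.

CQ48sv97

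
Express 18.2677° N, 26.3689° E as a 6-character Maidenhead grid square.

KK38eg

Offset from 180°W / 90°S: lon 206.3689°, lat 108.2677°.
Field: 206.3689/20 → 10 → K, 108.2677/10 → 10 → K; chars KK.
Square: 6.3689/2 → 3, 8.2677/1 → 8; chars 38.
Subsquare: 0.3689/0.0833333 → 4 → e, 0.2677/0.0416667 → 6 → g; chars eg.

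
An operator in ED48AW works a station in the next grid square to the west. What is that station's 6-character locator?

ED38xw

Longitude subsquare a = 0; −1 → -1, wraps to 23 = x, carry into square.
Longitude square 4; −1 → 3.
The latitude characters are unchanged.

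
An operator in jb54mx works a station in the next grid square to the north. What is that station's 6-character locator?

Latitude subsquare x = 23; +1 → 24, wraps to 0 = a, carry into square.
Latitude square 4; +1 → 5.
The longitude characters are unchanged.

JB55ma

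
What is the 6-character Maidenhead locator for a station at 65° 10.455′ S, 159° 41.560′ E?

Shift to the Maidenhead origin (180°W, 90°S): lon 339.6927, lat 24.8257.
Field (20°×10°, letters A–R): 339.6927/20 → 16 → Q, 24.8257/10 → 2 → C; chars QC.
Square (2°×1°, digits 0–9): 19.6927/2 → 9, 4.8257/1 → 4; chars 94.
Subsquare (5′×2.5′, letters a–x): 1.6927/0.0833333 → 20 → u, 0.8257/0.0416667 → 19 → t; chars ut.

QC94ut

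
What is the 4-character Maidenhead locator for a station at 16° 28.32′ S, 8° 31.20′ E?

JH43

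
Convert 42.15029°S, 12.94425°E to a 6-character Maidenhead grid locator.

JE67lu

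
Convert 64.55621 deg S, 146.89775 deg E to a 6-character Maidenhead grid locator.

QC35kk

Shift to the Maidenhead origin (180°W, 90°S): lon 326.8977, lat 25.4438.
Field: 326.8977/20 → 16 → Q, 25.4438/10 → 2 → C; chars QC.
Square: 6.8977/2 → 3, 5.4438/1 → 5; chars 35.
Subsquare: 0.8977/0.0833333 → 10 → k, 0.4438/0.0416667 → 10 → k; chars kk.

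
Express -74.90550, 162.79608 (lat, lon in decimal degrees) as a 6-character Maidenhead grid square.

RB15jc

Offset from 180°W / 90°S: lon 342.7961°, lat 15.0945°.
Field (20°×10°, letters A–R): lon ⌊342.7961/20⌋ = 17 → R; lat ⌊15.0945/10⌋ = 1 → B.
Square (2°×1°, digits 0–9): lon ⌊2.7961/2⌋ = 1; lat ⌊5.0945/1⌋ = 5.
Subsquare (5′×2.5′, letters a–x): lon ⌊0.7961/0.0833333⌋ = 9 → j; lat ⌊0.0945/0.0416667⌋ = 2 → c.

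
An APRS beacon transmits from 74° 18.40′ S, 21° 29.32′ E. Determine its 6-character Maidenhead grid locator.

KB05rq

Offset from 180°W / 90°S: lon 201.4887°, lat 15.6933°.
Field: 201.4887/20 → 10 → K, 15.6933/10 → 1 → B; chars KB.
Square: 1.4887/2 → 0, 5.6933/1 → 5; chars 05.
Subsquare: 1.4887/0.0833333 → 17 → r, 0.6933/0.0416667 → 16 → q; chars rq.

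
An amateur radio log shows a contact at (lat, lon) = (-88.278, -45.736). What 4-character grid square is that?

Offset from 180°W / 90°S: lon 134.26°, lat 1.72°.
Field: 134.26/20 → 6 → G, 1.72/10 → 0 → A; chars GA.
Square: 14.26/2 → 7, 1.72/1 → 1; chars 71.

GA71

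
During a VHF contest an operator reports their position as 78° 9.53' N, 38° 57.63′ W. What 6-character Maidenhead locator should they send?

HQ08md

Shift to the Maidenhead origin (180°W, 90°S): lon 141.0395, lat 168.1588.
Field: 141.0395/20 → 7 → H, 168.1588/10 → 16 → Q; chars HQ.
Square: 1.0395/2 → 0, 8.1588/1 → 8; chars 08.
Subsquare: 1.0395/0.0833333 → 12 → m, 0.1588/0.0416667 → 3 → d; chars md.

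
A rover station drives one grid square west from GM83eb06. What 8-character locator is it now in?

GM83db96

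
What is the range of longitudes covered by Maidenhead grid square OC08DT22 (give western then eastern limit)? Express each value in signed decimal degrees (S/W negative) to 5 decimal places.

Field O=14, C=2: +14·20° lon, +2·10° lat → SW at lon 100°, lat -70°.
Square 0, 8: +0·2° lon, +8·1° lat → SW at lon 100°, lat -62°.
Subsquare d=3, t=19: +3·0.0833333° lon, +19·0.0416667° lat → SW at lon 100.25°, lat -61.2083°.
Extended square 2, 2: +2·0.00833333° lon, +2·0.00416667° lat → SW at lon 100.267°, lat -61.2°.
Cell spans 0.00833333° lon × 0.00416667° lat.
west 100.26667, east 100.27500.

100.26667, 100.27500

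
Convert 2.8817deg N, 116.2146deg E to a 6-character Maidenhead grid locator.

OJ82cv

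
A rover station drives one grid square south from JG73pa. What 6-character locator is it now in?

JG72px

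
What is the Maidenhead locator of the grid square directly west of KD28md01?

KD28ld91

Longitude extended square 0; −1 → -1, wraps to 9, carry into subsquare.
Longitude subsquare m = 12; −1 → 11 = l.
The latitude characters are unchanged.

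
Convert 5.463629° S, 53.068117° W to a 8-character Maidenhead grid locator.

Shift to the Maidenhead origin (180°W, 90°S): lon 126.93188, lat 84.53637.
Field: lon ⌊126.93188/20⌋ = 6 → G; lat ⌊84.53637/10⌋ = 8 → I.
Square: lon ⌊6.93188/2⌋ = 3; lat ⌊4.53637/1⌋ = 4.
Subsquare: lon ⌊0.93188/0.0833333⌋ = 11 → l; lat ⌊0.53637/0.0416667⌋ = 12 → m.
Extended square: lon ⌊0.01522/0.00833333⌋ = 1; lat ⌊0.03637/0.00416667⌋ = 8.

GI34lm18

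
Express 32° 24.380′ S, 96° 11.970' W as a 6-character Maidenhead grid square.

EF17vo

Offset from 180°W / 90°S: lon 83.8005°, lat 57.5937°.
Field: lon ⌊83.8005/20⌋ = 4 → E; lat ⌊57.5937/10⌋ = 5 → F.
Square: lon ⌊3.8005/2⌋ = 1; lat ⌊7.5937/1⌋ = 7.
Subsquare: lon ⌊1.8005/0.0833333⌋ = 21 → v; lat ⌊0.5937/0.0416667⌋ = 14 → o.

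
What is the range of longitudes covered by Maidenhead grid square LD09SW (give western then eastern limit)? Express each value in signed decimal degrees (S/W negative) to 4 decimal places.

Field L=11, D=3: +11·20° lon, +3·10° lat → SW at lon 40°, lat -60°.
Square 0, 9: +0·2° lon, +9·1° lat → SW at lon 40°, lat -51°.
Subsquare s=18, w=22: +18·0.0833333° lon, +22·0.0416667° lat → SW at lon 41.5°, lat -50.0833°.
Cell spans 0.0833333° lon × 0.0416667° lat.
west 41.5000, east 41.5833.

41.5000, 41.5833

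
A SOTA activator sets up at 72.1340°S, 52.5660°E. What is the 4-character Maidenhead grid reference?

Shift to the Maidenhead origin (180°W, 90°S): lon 232.57, lat 17.87.
Field: lon ⌊232.57/20⌋ = 11 → L; lat ⌊17.87/10⌋ = 1 → B.
Square: lon ⌊12.57/2⌋ = 6; lat ⌊7.87/1⌋ = 7.

LB67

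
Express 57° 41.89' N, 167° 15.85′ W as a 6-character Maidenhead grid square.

AO67iq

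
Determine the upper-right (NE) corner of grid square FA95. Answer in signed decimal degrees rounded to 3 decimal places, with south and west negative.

Field F=5, A=0: +5·20° lon, +0·10° lat → SW at lon -80°, lat -90°.
Square 9, 5: +9·2° lon, +5·1° lat → SW at lon -62°, lat -85°.
Cell spans 2° lon × 1° lat. NE corner is SW corner plus one full cell.
latitude -84.000, longitude -60.000.

-84.000, -60.000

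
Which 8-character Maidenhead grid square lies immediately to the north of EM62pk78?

Latitude extended square 8; +1 → 9.
The longitude characters are unchanged.

EM62pk79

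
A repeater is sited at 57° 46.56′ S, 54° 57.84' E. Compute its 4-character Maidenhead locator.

Shift to the Maidenhead origin (180°W, 90°S): lon 234.96, lat 32.22.
Field: lon ⌊234.96/20⌋ = 11 → L; lat ⌊32.22/10⌋ = 3 → D.
Square: lon ⌊14.96/2⌋ = 7; lat ⌊2.22/1⌋ = 2.

LD72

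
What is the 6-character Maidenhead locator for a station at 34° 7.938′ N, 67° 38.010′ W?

Offset from 180°W / 90°S: lon 112.3665°, lat 124.1323°.
Field: lon ⌊112.3665/20⌋ = 5 → F; lat ⌊124.1323/10⌋ = 12 → M.
Square: lon ⌊12.3665/2⌋ = 6; lat ⌊4.1323/1⌋ = 4.
Subsquare: lon ⌊0.3665/0.0833333⌋ = 4 → e; lat ⌊0.1323/0.0416667⌋ = 3 → d.

FM64ed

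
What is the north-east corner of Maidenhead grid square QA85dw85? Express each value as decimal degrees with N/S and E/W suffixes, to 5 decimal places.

84.05833° S, 156.32500° E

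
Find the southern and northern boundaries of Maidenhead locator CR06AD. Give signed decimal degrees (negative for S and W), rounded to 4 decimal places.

86.1250, 86.1667

Field C=2, R=17: +2·20° lon, +17·10° lat → SW at lon -140°, lat 80°.
Square 0, 6: +0·2° lon, +6·1° lat → SW at lon -140°, lat 86°.
Subsquare a=0, d=3: +0·0.0833333° lon, +3·0.0416667° lat → SW at lon -140°, lat 86.125°.
Cell spans 0.0833333° lon × 0.0416667° lat.
south 86.1250, north 86.1667.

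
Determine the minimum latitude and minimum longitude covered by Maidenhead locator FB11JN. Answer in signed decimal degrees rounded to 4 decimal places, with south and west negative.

-78.4583, -77.2500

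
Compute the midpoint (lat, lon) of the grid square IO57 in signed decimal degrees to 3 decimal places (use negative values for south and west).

57.500, -9.000

Field I=8, O=14: +8·20° lon, +14·10° lat → SW at lon -20°, lat 50°.
Square 5, 7: +5·2° lon, +7·1° lat → SW at lon -10°, lat 57°.
Cell spans 2° lon × 1° lat. Centre is SW corner plus half of each.
latitude 57.500, longitude -9.000.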